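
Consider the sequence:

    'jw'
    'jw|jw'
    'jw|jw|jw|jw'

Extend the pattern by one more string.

jw|jw|jw|jw|jw|jw|jw|jw

Each string is two copies of the previous one joined by '|'.
So the next term is two copies of jw|jw|jw|jw with '|' between the halves.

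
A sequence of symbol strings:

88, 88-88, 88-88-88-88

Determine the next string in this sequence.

88-88-88-88-88-88-88-88

Each string is two copies of the previous one joined by '-'.
One more doubling of 88-88-88-88 gives the answer.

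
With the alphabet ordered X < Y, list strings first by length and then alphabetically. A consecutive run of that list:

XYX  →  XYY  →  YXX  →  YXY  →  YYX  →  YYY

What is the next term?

XXXX

After YYY the length-3 strings are exhausted; the first length-4 string is 4 copies of X.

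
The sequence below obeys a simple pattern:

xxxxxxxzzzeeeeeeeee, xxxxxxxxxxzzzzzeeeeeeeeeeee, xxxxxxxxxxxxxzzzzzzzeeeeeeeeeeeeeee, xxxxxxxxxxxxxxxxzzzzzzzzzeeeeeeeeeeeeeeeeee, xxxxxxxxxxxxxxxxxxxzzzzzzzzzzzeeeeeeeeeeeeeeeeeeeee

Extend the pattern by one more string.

xxxxxxxxxxxxxxxxxxxxxxzzzzzzzzzzzzzeeeeeeeeeeeeeeeeeeeeeeee

Reading off run lengths: x runs 7, 10, 13, 16, 19; z runs 3, 5, 7, 9, 11; e runs 9, 12, 15, 18, 21 — each is linear in n, where the shown terms are n = 2, 3, 4, 5, 6.
Setting n = 7 gives 22, 13, 24 characters in each block.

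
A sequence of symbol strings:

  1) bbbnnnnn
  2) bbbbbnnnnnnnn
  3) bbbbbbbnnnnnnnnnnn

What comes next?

bbbbbbbbbnnnnnnnnnnnnnn

Reading off run lengths: b runs 3, 5, 7; n runs 5, 8, 11 — each is linear in n, where the shown terms are n = 2, 3, 4.
For the next term, n = 5, so the run lengths are 9, 14.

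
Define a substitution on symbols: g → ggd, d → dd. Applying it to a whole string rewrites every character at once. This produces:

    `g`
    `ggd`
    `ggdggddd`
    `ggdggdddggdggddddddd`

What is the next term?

Rewriting the 20 symbols of ggdggdddggdggddddddd one by one yields ggd ggd dd ggd ggd dd dd dd ggd ggd dd ggd ggd dd dd dd dd dd dd dd; concatenated:

ggdggdddggdggdddddddggdggdddggdggddddddddddddddd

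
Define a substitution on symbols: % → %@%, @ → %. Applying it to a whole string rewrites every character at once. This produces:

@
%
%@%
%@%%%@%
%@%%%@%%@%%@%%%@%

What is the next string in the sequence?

%@%%%@%%@%%@%%%@%%@%%%@%%@%%%@%%@%%@%%%@%

Applying the rule to each of the 17 symbols of %@%%%@%%@%%@%%%@% gives the pieces %@% % %@% %@% %@% % %@% %@% % %@% %@% % %@% %@% %@% % %@%, which concatenate to the answer.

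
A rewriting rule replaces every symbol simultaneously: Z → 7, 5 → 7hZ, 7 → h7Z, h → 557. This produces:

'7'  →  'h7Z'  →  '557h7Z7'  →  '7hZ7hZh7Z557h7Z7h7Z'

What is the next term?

Applying the rule to each of the 19 symbols of 7hZ7hZh7Z557h7Z7h7Z gives the pieces h7Z 557 7 h7Z 557 7 557 h7Z 7 7hZ 7hZ h7Z 557 h7Z 7 h7Z 557 h7Z 7, which concatenate to the answer.

h7Z5577h7Z5577557h7Z77hZ7hZh7Z557h7Z7h7Z557h7Z7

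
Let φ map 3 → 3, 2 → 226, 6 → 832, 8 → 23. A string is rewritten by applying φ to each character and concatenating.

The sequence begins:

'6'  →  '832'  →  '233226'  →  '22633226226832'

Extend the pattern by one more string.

Replace each of the 14 characters of 22633226226832 in place — 226 226 832 3 3 226 226 832 226 226 832 23 3 226 — and concatenate.

22622683233226226832226226832233226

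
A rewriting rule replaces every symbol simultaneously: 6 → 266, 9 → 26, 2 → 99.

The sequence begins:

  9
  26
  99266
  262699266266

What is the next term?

992669926626269926626699266266

Rewriting each symbol of 262699266266: 2→99, 6→266, 2→99, 6→266, 9→26, 9→26, 2→99, 6→266, 6→266, 2→99, 6→266, 6→266, which concatenates to 99 266 99 266 26 26 99 266 266 99 266 266.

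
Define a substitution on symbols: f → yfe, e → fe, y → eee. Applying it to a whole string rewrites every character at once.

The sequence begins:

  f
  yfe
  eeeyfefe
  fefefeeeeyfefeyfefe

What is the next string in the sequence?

yfefeyfefeyfefefefefeeeeyfefeyfefeeeeyfefeyfefe

Replace each of the 19 characters of fefefeeeeyfefeyfefe in place — yfe fe yfe fe yfe fe fe fe fe eee yfe fe yfe fe eee yfe fe yfe fe — and concatenate.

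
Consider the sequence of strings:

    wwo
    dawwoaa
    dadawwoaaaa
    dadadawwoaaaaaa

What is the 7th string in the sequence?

s(k+1) = da·s(k)·aa, so each term gains da as a prefix and aa as a suffix.
From dadadawwoaaaaaa, 3 further steps: dadadawwoaaaaaa → dadadadawwoaaaaaaaa → dadadadadawwoaaaaaaaaaa → (answer).

dadadadadadawwoaaaaaaaaaaaa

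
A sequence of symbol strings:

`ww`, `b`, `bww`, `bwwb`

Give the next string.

bwwbbww

This is a Fibonacci-style word recurrence s(k) = s(k−1)·s(k−2): e.g. b·ww = bww.
The next term joins bwwb and bww.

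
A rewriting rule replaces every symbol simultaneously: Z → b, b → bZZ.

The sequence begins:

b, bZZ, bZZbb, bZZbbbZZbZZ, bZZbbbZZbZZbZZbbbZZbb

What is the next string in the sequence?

Applying the rule to each of the 21 symbols of bZZbbbZZbZZbZZbbbZZbb gives the pieces bZZ b b bZZ bZZ bZZ b b bZZ b b bZZ b b bZZ bZZ bZZ b b bZZ bZZ, which concatenate to the answer.

bZZbbbZZbZZbZZbbbZZbbbZZbbbZZbZZbZZbbbZZbZZ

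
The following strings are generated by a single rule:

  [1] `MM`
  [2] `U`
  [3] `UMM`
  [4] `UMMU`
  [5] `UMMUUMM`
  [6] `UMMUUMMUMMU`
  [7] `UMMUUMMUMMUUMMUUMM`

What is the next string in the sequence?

This is a Fibonacci-style word recurrence s(k) = s(k−1)·s(k−2): e.g. U·MM = UMM.
Continuing: UMMUUMMUMMUUMMUUMM · UMMUUMMUMMU gives term 8.

UMMUUMMUMMUUMMUUMMUMMUUMMUMMU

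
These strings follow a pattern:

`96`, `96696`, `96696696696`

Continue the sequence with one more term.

Each string is two copies of the previous one joined by '6'.
Doubling 96696696696 with '6' between the halves:

96696696696696696696696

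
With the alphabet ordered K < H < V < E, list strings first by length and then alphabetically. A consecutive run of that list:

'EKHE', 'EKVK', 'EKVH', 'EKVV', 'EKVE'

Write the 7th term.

EKEH

Stepping forward 2 times from EKVE: EKVE → EKEK, then the target.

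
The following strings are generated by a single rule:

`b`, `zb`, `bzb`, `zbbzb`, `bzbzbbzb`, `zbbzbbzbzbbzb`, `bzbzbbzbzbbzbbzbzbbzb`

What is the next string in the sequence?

Each term (from the third on) is the two preceding terms concatenated in order: term 3 = b·zb = bzb.
Continuing: zbbzbbzbzbbzb · bzbzbbzbzbbzbbzbzbbzb gives term 8.

zbbzbbzbzbbzbbzbzbbzbzbbzbbzbzbbzb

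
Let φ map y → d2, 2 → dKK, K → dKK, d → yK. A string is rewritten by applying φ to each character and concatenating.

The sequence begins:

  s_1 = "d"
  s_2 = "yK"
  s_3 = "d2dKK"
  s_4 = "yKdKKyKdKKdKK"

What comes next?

d2dKKyKdKKdKKd2dKKyKdKKdKKyKdKKdKK

Replace each of the 13 characters of yKdKKyKdKKdKK in place — d2 dKK yK dKK dKK d2 dKK yK dKK dKK yK dKK dKK — and concatenate.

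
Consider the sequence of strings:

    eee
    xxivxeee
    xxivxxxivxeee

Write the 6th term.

Every step adds xxivx at the front: s(k+1) = xxivx·s(k).
From xxivxxxivxeee, 3 further steps: xxivxxxivxeee → xxivxxxivxxxivxeee → xxivxxxivxxxivxxxivxeee → (answer).

xxivxxxivxxxivxxxivxxxivxeee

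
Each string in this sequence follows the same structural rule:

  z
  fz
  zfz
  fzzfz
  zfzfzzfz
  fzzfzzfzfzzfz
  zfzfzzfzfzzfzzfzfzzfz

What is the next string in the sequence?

fzzfzzfzfzzfzzfzfzzfzfzzfzzfzfzzfz

This is a Fibonacci-style word recurrence s(k) = s(k−2)·s(k−1): e.g. z·fz = zfz.
Continuing: fzzfzzfzfzzfz · zfzfzzfzfzzfzzfzfzzfz gives term 8.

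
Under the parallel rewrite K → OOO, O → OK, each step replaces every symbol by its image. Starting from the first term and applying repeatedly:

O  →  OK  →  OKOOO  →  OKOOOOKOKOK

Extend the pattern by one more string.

OKOOOOKOKOKOKOOOOKOOOOKOOO

Apply φ to OKOOOOKOKOK symbol by symbol: O→OK, K→OOO, O→OK, O→OK, O→OK, O→OK, K→OOO, O→OK, K→OOO, O→OK, K→OOO; joined: OK OOO OK OK OK OK OOO OK OOO OK OOO.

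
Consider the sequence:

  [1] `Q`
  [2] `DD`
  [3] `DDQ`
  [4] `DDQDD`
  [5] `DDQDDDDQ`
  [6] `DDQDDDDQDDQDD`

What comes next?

DDQDDDDQDDQDDDDQDDDDQ

From term 3 onward, concatenate the last term with the second-to-last: DD·Q = DDQ, DDQ·DD = DDQDD, …
Continuing: DDQDDDDQDDQDD · DDQDDDDQ gives term 7.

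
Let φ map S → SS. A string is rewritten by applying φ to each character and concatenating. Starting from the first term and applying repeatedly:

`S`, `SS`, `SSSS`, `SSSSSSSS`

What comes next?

SSSSSSSSSSSSSSSS

Apply φ to SSSSSSSS symbol by symbol: S→SS, S→SS, S→SS, S→SS, S→SS, S→SS, S→SS, S→SS; joined: SS SS SS SS SS SS SS SS.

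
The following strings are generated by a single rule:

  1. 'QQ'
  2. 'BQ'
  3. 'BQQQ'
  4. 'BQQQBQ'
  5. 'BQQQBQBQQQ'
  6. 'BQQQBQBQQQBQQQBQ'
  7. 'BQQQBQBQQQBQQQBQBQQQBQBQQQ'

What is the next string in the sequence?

Each term (from the third on) is the previous term followed by the one before it: term 3 = BQ·QQ = BQQQ.
Continuing: BQQQBQBQQQBQQQBQBQQQBQBQQQ · BQQQBQBQQQBQQQBQ gives term 8.

BQQQBQBQQQBQQQBQBQQQBQBQQQBQQQBQBQQQBQQQBQ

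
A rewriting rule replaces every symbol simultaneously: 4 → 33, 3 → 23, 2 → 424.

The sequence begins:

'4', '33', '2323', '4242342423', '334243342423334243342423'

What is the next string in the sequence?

Rewriting the 24 symbols of 334243342423334243342423 one by one yields 23 23 33 424 33 23 23 33 424 33 424 23 23 23 33 424 33 23 23 33 424 33 424 23; concatenated:

232333424332323334243342423232333424332323334243342423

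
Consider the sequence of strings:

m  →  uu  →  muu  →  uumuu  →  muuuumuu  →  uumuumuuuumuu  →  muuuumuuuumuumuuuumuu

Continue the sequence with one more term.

uumuumuuuumuumuuuumuuuumuumuuuumuu

This is a Fibonacci-style word recurrence s(k) = s(k−2)·s(k−1): e.g. m·uu = muu.
So term 8 is uumuumuuuumuu·muuuumuuuumuumuuuumuu.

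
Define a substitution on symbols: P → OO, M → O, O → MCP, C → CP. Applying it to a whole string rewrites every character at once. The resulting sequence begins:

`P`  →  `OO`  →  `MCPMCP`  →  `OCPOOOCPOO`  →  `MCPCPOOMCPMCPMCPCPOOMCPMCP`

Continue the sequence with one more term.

Rewriting the 26 symbols of MCPCPOOMCPMCPMCPCPOOMCPMCP one by one yields O CP OO CP OO MCP MCP O CP OO O CP OO O CP OO CP OO MCP MCP O CP OO O CP OO; concatenated:

OCPOOCPOOMCPMCPOCPOOOCPOOOCPOOCPOOMCPMCPOCPOOOCPOO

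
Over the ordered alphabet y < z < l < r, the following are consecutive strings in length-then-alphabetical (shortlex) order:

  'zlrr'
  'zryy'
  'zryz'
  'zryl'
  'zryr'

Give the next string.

Find the rightmost character of zryr below r, bump it to the next letter, and reset everything to its right to y.

zrzy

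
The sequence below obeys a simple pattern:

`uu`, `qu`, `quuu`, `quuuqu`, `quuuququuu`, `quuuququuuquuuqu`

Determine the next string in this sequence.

quuuququuuquuuququuuququuu

Each term (from the third on) is the previous term followed by the one before it: term 3 = qu·uu = quuu.
So term 7 is quuuququuuquuuqu·quuuququuu.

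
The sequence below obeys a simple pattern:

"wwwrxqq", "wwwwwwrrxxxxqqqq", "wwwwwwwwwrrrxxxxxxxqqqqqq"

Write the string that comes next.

wwwwwwwwwwwwrrrrxxxxxxxxxxqqqqqqqq

Term n consists of 3n w's, followed by n r's, followed by 3n-2 x's, followed by 2n q's (n = 1, 2, …).
Setting n = 4 gives 12, 4, 10, 8 characters in each block.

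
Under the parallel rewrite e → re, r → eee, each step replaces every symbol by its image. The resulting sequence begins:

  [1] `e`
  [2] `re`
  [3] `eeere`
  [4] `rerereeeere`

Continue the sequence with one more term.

eeereeeereeeerererereeeere

Apply φ to rerereeeere symbol by symbol: r→eee, e→re, r→eee, e→re, r→eee, e→re, e→re, e→re, e→re, r→eee, e→re; joined: eee re eee re eee re re re re eee re.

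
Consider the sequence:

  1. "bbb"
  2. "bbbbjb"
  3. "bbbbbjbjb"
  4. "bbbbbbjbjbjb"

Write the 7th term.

bbbbbbbbbjbjbjbjbjbjb

s(k+1) = b·s(k)·jb, so each term gains b as a prefix and jb as a suffix.
From bbbbbbjbjbjb, 3 further steps: bbbbbbjbjbjb → bbbbbbbjbjbjbjb → bbbbbbbbjbjbjbjbjb → (answer).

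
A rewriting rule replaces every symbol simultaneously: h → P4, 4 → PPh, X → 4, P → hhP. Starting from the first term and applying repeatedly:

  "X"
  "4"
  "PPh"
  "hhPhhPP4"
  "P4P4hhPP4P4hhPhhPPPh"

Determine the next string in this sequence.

Rewriting the 20 symbols of P4P4hhPP4P4hhPhhPPPh one by one yields hhP PPh hhP PPh P4 P4 hhP hhP PPh hhP PPh P4 P4 hhP P4 P4 hhP hhP hhP P4; concatenated:

hhPPPhhhPPPhP4P4hhPhhPPPhhhPPPhP4P4hhPP4P4hhPhhPhhPP4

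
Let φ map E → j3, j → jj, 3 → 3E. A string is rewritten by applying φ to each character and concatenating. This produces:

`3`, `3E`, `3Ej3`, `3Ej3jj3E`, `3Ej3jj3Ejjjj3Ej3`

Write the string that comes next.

Replace each of the 16 characters of 3Ej3jj3Ejjjj3Ej3 in place — 3E j3 jj 3E jj jj 3E j3 jj jj jj jj 3E j3 jj 3E — and concatenate.

3Ej3jj3Ejjjj3Ej3jjjjjjjj3Ej3jj3E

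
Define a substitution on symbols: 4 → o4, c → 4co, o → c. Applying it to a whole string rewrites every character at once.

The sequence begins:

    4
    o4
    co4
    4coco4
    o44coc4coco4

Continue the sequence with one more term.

Expanding o44coc4coco4: o→c, 4→o4, 4→o4, c→4co, o→c, c→4co, 4→o4, c→4co, o→c, c→4co, o→c, 4→o4. Concatenated: c o4 o4 4co c 4co o4 4co c 4co c o4.

co4o44coc4coo44coc4coco4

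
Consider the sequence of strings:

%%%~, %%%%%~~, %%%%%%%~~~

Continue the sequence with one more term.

%%%%%%%%%~~~~

Each string has the form %^{2n+1} ~^{n} (n = 1, 2, …).
Setting n = 4 gives 9, 4 characters in each block.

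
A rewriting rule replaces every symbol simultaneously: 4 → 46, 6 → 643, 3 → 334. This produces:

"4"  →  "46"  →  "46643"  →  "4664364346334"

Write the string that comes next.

φ(4664364346334) expands symbol-by-symbol to 46 643 643 46 334 643 46 334 46 643 334 334 46; joining the 13 pieces gives the next term.

4664364346334643463344664333433446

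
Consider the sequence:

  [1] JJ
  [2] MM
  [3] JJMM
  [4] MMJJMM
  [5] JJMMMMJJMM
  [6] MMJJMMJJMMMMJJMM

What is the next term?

Each term (from the third on) is the two preceding terms concatenated in order: term 3 = JJ·MM = JJMM.
The next term joins JJMMMMJJMM and MMJJMMJJMMMMJJMM.

JJMMMMJJMMMMJJMMJJMMMMJJMM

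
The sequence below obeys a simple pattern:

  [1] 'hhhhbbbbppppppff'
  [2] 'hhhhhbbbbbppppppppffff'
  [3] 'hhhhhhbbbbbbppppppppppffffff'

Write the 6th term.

Term n consists of n+2 h's, followed by n+2 b's, followed by 2n+2 p's, followed by 2n-2 f's, where the shown terms are n = 2, 3, 4.
At n = 7 the blocks have lengths 9, 9, 16, 12.

hhhhhhhhhbbbbbbbbbppppppppppppppppffffffffffff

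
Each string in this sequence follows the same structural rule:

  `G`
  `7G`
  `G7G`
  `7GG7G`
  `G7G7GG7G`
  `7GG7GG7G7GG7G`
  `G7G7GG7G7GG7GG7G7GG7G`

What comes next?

From term 3 onward, concatenate the second-to-last term with the last: G·7G = G7G, 7G·G7G = 7GG7G, …
So term 8 is 7GG7GG7G7GG7G·G7G7GG7G7GG7GG7G7GG7G.

7GG7GG7G7GG7GG7G7GG7G7GG7GG7G7GG7G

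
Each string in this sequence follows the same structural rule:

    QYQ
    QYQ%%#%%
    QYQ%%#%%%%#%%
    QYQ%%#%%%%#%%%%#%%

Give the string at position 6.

The strings grow by a fixed suffix %%#%% each time.
From QYQ%%#%%%%#%%%%#%%, 2 further steps: QYQ%%#%%%%#%%%%#%% → QYQ%%#%%%%#%%%%#%%%%#%% → (answer).

QYQ%%#%%%%#%%%%#%%%%#%%%%#%%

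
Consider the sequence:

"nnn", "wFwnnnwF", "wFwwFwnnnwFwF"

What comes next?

Each term wraps the previous one in wFw on the left and wF on the right.
One more step from wFwwFwnnnwFwF gives the answer.

wFwwFwwFwnnnwFwFwF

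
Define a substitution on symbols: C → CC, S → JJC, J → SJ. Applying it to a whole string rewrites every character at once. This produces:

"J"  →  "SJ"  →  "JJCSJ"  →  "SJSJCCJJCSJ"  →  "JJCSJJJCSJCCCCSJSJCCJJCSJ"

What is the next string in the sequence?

SJSJCCJJCSJSJSJCCJJCSJCCCCCCCCJJCSJJJCSJCCCCSJSJCCJJCSJ

Replace each of the 25 characters of JJCSJJJCSJCCCCSJSJCCJJCSJ in place — SJ SJ CC JJC SJ SJ SJ CC JJC SJ CC CC CC CC JJC SJ JJC SJ CC CC SJ SJ CC JJC SJ — and concatenate.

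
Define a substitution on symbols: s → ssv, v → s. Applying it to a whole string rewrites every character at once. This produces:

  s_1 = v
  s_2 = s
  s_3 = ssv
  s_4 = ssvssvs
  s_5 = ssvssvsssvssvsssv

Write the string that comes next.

Replace each of the 17 characters of ssvssvsssvssvsssv in place — ssv ssv s ssv ssv s ssv ssv ssv s ssv ssv s ssv ssv ssv s — and concatenate.

ssvssvsssvssvsssvssvssvsssvssvsssvssvssvs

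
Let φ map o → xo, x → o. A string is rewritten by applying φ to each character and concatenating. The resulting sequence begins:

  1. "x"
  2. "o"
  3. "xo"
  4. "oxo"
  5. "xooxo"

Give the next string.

oxoxooxo

Expanding xooxo: x→o, o→xo, o→xo, x→o, o→xo. Concatenated: o xo xo o xo.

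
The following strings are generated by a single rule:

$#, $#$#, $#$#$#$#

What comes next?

s(k+1) = s(k)·s(k) — each term doubles the last.
One more doubling of $#$#$#$# gives the answer.

$#$#$#$#$#$#$#$#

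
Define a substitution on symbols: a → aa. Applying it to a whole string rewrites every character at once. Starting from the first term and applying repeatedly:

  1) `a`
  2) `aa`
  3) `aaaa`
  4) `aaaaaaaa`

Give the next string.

Expanding aaaaaaaa: a→aa, a→aa, a→aa, a→aa, a→aa, a→aa, a→aa, a→aa. Concatenated: aa aa aa aa aa aa aa aa.

aaaaaaaaaaaaaaaa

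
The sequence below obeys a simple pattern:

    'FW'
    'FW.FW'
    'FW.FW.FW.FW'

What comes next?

Every step duplicates the string with '.' between the halves.
Doubling FW.FW.FW.FW with '.' between the halves:

FW.FW.FW.FW.FW.FW.FW.FW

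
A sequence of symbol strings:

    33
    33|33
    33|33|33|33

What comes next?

s(k+1) = s(k)·|·s(k) — each term doubles the last with '|' between the halves.
One more doubling of 33|33|33|33 gives the answer.

33|33|33|33|33|33|33|33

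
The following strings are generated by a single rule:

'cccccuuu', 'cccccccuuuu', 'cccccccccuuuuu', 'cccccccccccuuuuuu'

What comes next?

cccccccccccccuuuuuuu

Term n consists of 2n-1 c's, followed by n u's, where the shown terms are n = 3, 4, 5, 6.
For the next term, n = 7, so the run lengths are 13, 7.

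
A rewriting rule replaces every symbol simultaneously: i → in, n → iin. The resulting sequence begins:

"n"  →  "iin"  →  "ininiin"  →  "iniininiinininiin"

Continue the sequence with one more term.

Rewriting the 17 symbols of iniininiinininiin one by one yields in iin in in iin in iin in in iin in iin in iin in in iin; concatenated:

iniinininiininiinininiininiininiinininiin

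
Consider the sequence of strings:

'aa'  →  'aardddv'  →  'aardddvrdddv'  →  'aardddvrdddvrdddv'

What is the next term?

The strings grow by a fixed suffix rdddv each time.
One more step from aardddvrdddvrdddv gives the answer.

aardddvrdddvrdddvrdddv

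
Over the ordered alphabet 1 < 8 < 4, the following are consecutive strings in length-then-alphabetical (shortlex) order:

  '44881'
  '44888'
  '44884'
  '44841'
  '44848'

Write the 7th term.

Continuing the enumeration 2 steps past 44848: 44848 → 44844 → (answer).

44411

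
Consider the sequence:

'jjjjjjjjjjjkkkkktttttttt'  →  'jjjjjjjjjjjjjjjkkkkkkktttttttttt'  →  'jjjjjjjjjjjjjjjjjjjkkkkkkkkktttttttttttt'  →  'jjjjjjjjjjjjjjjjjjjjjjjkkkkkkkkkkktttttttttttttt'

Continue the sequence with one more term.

Reading off run lengths: j runs 11, 15, 19, 23; k runs 5, 7, 9, 11; t runs 8, 10, 12, 14 — each is linear in n, where the shown terms are n = 3, 4, 5, 6.
For the next term, n = 7, so the run lengths are 27, 13, 16.

jjjjjjjjjjjjjjjjjjjjjjjjjjjkkkkkkkkkkkkktttttttttttttttt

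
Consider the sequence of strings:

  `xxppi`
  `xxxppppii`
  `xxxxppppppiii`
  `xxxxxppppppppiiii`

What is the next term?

xxxxxxppppppppppiiiii

The n-th term is n+1 x's then 2n p's then n i's (n = 1, 2, …).
For the next term, n = 5, so the run lengths are 6, 10, 5.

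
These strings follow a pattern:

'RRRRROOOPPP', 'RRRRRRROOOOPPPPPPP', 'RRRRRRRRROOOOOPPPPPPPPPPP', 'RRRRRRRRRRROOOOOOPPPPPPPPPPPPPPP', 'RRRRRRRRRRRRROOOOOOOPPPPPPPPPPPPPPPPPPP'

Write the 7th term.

RRRRRRRRRRRRRRRRROOOOOOOOOPPPPPPPPPPPPPPPPPPPPPPPPPPP

Each string has the form R^{2n+3} O^{n+2} P^{4n-1} (n = 1, 2, …).
For term 7, n = 7, so the run lengths are 17, 9, 27.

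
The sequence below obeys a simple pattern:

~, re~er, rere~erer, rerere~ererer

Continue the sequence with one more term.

Each term wraps the previous one in re on the left and er on the right.
Applying this once more to rerere~ererer:

rererere~erererer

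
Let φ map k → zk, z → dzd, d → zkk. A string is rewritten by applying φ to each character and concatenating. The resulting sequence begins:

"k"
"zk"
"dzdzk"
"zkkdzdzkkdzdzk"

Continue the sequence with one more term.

dzdzkzkzkkdzdzkkdzdzkzkzkkdzdzkkdzdzk

Applying the rule to each of the 14 symbols of zkkdzdzkkdzdzk gives the pieces dzd zk zk zkk dzd zkk dzd zk zk zkk dzd zkk dzd zk, which concatenate to the answer.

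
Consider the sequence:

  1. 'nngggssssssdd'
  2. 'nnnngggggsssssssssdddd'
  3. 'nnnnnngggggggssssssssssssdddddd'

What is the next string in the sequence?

The n-th term is 2n n's then 2n+1 g's then 3n+3 s's then 2n d's (n = 1, 2, …).
At n = 4 the blocks have lengths 8, 9, 15, 8.

nnnnnnnngggggggggsssssssssssssssdddddddd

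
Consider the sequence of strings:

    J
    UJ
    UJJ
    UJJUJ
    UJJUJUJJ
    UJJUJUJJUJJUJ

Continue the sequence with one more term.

Each term (from the third on) is the previous term followed by the one before it: term 3 = UJ·J = UJJ.
Continuing: UJJUJUJJUJJUJ · UJJUJUJJ gives term 7.

UJJUJUJJUJJUJUJJUJUJJ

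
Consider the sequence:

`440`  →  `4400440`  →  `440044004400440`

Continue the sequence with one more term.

s(k+1) = s(k)·0·s(k) — each term doubles the last with '0' between the halves.
One more doubling of 440044004400440 gives the answer.

4400440044004400440044004400440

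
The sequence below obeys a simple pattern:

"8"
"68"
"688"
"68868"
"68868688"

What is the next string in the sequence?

This is a Fibonacci-style word recurrence s(k) = s(k−1)·s(k−2): e.g. 68·8 = 688.
Continuing: 68868688 · 68868 gives term 6.

6886868868868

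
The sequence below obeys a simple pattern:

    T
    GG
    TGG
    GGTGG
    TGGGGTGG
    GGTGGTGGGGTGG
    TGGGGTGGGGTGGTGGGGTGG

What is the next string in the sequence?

Each term (from the third on) is the two preceding terms concatenated in order: term 3 = T·GG = TGG.
So term 8 is GGTGGTGGGGTGG·TGGGGTGGGGTGGTGGGGTGG.

GGTGGTGGGGTGGTGGGGTGGGGTGGTGGGGTGG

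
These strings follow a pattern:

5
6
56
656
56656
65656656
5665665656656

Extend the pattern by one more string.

656566565665665656656

Each term (from the third on) is the two preceding terms concatenated in order: term 3 = 5·6 = 56.
The next term joins 65656656 and 5665665656656.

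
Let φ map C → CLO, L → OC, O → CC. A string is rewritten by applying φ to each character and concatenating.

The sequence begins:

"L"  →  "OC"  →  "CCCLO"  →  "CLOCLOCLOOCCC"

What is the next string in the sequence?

φ(CLOCLOCLOOCCC) expands symbol-by-symbol to CLO OC CC CLO OC CC CLO OC CC CC CLO CLO CLO; joining the 13 pieces gives the next term.

CLOOCCCCLOOCCCCLOOCCCCCCLOCLOCLO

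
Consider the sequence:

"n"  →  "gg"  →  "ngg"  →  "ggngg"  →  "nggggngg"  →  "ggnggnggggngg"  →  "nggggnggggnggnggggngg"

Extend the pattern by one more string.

From term 3 onward, concatenate the second-to-last term with the last: n·gg = ngg, gg·ngg = ggngg, …
So term 8 is ggnggnggggngg·nggggnggggnggnggggngg.

ggnggnggggnggnggggnggggnggnggggngg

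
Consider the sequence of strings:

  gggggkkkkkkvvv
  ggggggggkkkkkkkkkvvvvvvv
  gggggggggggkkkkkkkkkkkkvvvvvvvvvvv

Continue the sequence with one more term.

ggggggggggggggkkkkkkkkkkkkkkkvvvvvvvvvvvvvvv

Reading off run lengths: g runs 5, 8, 11; k runs 6, 9, 12; v runs 3, 7, 11 — each is linear in n (n = 1, 2, …).
Setting n = 4 gives 14, 15, 15 characters in each block.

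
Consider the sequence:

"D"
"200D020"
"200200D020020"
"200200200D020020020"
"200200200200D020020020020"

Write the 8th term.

200200200200200200200D020020020020020020020

s(k+1) = 200·s(k)·020, so each term gains 200 as a prefix and 020 as a suffix.
From 200200200200D020020020020, 3 further steps: 200200200200D020020020020 → 200200200200200D020020020020020 → 200200200200200200D020020020020020020 → (answer).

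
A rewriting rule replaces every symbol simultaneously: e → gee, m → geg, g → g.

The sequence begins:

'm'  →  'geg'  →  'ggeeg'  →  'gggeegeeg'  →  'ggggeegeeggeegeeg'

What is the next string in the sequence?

gggggeegeeggeegeegggeegeeggeegeeg

Applying the rule to each of the 17 symbols of ggggeegeeggeegeeg gives the pieces g g g g gee gee g gee gee g g gee gee g gee gee g, which concatenate to the answer.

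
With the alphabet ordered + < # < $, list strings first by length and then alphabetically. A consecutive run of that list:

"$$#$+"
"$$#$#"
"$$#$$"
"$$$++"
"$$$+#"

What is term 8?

Continuing the enumeration 3 steps past $$$+#: $$$+# → $$$+$ → $$$#+ → (answer).

$$$##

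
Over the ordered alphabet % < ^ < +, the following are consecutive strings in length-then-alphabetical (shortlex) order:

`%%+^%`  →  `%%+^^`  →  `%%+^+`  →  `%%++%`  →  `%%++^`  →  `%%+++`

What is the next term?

Find the rightmost character of %%+++ below +, bump it to the next letter, and reset everything to its right to %.

%^%%%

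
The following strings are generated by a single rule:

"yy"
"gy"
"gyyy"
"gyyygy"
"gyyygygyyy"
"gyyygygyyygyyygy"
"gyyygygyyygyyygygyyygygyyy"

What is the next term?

gyyygygyyygyyygygyyygygyyygyyygygyyygyyygy

This is a Fibonacci-style word recurrence s(k) = s(k−1)·s(k−2): e.g. gy·yy = gyyy.
So term 8 is gyyygygyyygyyygygyyygygyyy·gyyygygyyygyyygy.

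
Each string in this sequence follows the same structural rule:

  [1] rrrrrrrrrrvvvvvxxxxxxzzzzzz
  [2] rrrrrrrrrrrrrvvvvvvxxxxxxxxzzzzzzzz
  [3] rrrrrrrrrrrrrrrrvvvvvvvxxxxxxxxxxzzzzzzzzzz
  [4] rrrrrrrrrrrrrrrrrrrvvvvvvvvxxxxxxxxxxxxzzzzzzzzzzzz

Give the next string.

rrrrrrrrrrrrrrrrrrrrrrvvvvvvvvvxxxxxxxxxxxxxxzzzzzzzzzzzzzz

Term n consists of 3n+1 r's, followed by n+2 v's, followed by 2n x's, followed by 2n z's, where the shown terms are n = 3, 4, 5, 6.
At n = 7 the blocks have lengths 22, 9, 14, 14.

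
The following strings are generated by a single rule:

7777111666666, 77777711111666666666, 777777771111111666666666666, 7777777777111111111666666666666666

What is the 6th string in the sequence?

Term n consists of 2n+2 7's, followed by 2n+1 1's, followed by 3n+3 6's (n = 1, 2, …).
At n = 6 the blocks have lengths 14, 13, 21.

777777777777771111111111111666666666666666666666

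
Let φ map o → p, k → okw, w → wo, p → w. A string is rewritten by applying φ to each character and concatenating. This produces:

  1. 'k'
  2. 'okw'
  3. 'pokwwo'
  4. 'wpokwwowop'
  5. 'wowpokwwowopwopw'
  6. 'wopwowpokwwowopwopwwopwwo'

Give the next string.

wopwwopwowpokwwowopwopwwopwwowopwwowop

Replace each of the 25 characters of wopwowpokwwowopwopwwopwwo in place — wo p w wo p wo w p okw wo wo p wo p w wo p w wo wo p w wo wo p — and concatenate.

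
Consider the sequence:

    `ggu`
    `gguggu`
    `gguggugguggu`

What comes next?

gguggugguggugguggugguggu

s(k+1) = s(k)·s(k) — each term doubles the last.
So the next term is two copies of gguggugguggu.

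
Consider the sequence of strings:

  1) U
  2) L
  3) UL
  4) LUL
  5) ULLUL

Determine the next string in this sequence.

Each term (from the third on) is the two preceding terms concatenated in order: term 3 = U·L = UL.
Continuing: LUL · ULLUL gives term 6.

LULULLUL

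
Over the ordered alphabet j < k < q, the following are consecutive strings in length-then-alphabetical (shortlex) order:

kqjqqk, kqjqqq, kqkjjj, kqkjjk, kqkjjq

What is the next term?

kqkjkj

The successor of kqkjjq increments the rightmost position that isn't already q and resets every position after it to j.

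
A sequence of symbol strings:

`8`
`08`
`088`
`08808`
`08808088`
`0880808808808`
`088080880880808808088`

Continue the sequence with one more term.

0880808808808088080880880808808808

Each term (from the third on) is the previous term followed by the one before it: term 3 = 08·8 = 088.
The next term joins 088080880880808808088 and 0880808808808.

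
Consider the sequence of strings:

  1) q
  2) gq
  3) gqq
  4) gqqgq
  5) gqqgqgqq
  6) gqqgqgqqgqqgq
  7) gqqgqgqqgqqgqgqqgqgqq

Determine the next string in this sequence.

This is a Fibonacci-style word recurrence s(k) = s(k−1)·s(k−2): e.g. gq·q = gqq.
The next term joins gqqgqgqqgqqgqgqqgqgqq and gqqgqgqqgqqgq.

gqqgqgqqgqqgqgqqgqgqqgqqgqgqqgqqgq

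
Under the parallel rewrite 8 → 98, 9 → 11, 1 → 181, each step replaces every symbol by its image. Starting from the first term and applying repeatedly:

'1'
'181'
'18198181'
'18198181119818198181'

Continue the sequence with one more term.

Rewriting the 20 symbols of 18198181119818198181 one by one yields 181 98 181 11 98 181 98 181 181 181 11 98 181 98 181 11 98 181 98 181; concatenated:

18198181119818198181181181119818198181119818198181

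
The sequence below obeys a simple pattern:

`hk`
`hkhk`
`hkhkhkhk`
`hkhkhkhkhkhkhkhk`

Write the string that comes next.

Every step duplicates the string.
Doubling hkhkhkhkhkhkhkhk:

hkhkhkhkhkhkhkhkhkhkhkhkhkhkhkhk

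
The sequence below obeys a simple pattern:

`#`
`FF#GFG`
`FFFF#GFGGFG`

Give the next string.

FFFFFF#GFGGFGGFG

Every step adds FF to the front and GFG to the end of the previous string.
So the next term is FF·FFFF#GFGGFG·GFG.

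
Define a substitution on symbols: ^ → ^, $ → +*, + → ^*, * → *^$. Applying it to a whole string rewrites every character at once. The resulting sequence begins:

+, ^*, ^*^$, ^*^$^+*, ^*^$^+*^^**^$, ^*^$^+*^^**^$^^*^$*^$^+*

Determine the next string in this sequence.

Applying the rule to each of the 24 symbols of ^*^$^+*^^**^$^^*^$*^$^+* gives the pieces ^ *^$ ^ +* ^ ^* *^$ ^ ^ *^$ *^$ ^ +* ^ ^ *^$ ^ +* *^$ ^ +* ^ ^* *^$, which concatenate to the answer.

^*^$^+*^^**^$^^*^$*^$^+*^^*^$^+**^$^+*^^**^$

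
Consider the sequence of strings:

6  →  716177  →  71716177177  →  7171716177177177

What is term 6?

Every step adds 71 to the front and 177 to the end of the previous string.
From 7171716177177177, 2 further steps: 7171716177177177 → 717171716177177177177 → (answer).

71717171716177177177177177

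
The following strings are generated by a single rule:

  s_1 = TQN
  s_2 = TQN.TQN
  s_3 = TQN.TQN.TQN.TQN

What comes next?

s(k+1) = s(k)·.·s(k) — each term doubles the last with '.' between the halves.
So the next term is two copies of TQN.TQN.TQN.TQN with '.' between the halves.

TQN.TQN.TQN.TQN.TQN.TQN.TQN.TQN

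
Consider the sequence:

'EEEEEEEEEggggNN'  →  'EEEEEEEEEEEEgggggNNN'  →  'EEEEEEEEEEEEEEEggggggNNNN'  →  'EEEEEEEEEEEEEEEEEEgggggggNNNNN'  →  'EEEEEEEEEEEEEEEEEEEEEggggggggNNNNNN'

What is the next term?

EEEEEEEEEEEEEEEEEEEEEEEEgggggggggNNNNNNN

Reading off run lengths: E runs 9, 12, 15, 18, 21; g runs 4, 5, 6, 7, 8; N runs 2, 3, 4, 5, 6 — each is linear in n, where the shown terms are n = 3, 4, 5, 6, 7.
Setting n = 8 gives 24, 9, 7 characters in each block.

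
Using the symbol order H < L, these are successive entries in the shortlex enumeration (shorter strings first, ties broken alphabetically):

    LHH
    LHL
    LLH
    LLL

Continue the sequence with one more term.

HHHH

After LLL the length-3 strings are exhausted; the first length-4 string is 4 copies of H.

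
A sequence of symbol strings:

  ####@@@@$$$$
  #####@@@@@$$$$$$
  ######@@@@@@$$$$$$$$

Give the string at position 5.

########@@@@@@@@$$$$$$$$$$$$

The n-th term is n+2 #'s then n+2 @'s then 2n $'s, where the shown terms are n = 2, 3, 4.
For term 5, n = 6, so the run lengths are 8, 8, 12.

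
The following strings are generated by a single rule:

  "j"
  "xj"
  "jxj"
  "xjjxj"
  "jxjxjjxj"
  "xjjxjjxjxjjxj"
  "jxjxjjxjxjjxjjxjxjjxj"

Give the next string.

Each term (from the third on) is the two preceding terms concatenated in order: term 3 = j·xj = jxj.
Continuing: xjjxjjxjxjjxj · jxjxjjxjxjjxjjxjxjjxj gives term 8.

xjjxjjxjxjjxjjxjxjjxjxjjxjjxjxjjxj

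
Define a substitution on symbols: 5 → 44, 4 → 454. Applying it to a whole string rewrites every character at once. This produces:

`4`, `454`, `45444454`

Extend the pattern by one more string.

Expanding 45444454: 4→454, 5→44, 4→454, 4→454, 4→454, 4→454, 5→44, 4→454. Concatenated: 454 44 454 454 454 454 44 454.

4544445445445445444454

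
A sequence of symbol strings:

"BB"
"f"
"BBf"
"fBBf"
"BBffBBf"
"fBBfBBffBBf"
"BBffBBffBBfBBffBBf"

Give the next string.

This is a Fibonacci-style word recurrence s(k) = s(k−2)·s(k−1): e.g. BB·f = BBf.
The next term joins fBBfBBffBBf and BBffBBffBBfBBffBBf.

fBBfBBffBBfBBffBBffBBfBBffBBf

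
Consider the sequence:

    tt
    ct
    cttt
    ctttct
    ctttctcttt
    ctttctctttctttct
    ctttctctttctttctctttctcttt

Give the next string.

ctttctctttctttctctttctctttctttctctttctttct

Each term (from the third on) is the previous term followed by the one before it: term 3 = ct·tt = cttt.
The next term joins ctttctctttctttctctttctcttt and ctttctctttctttct.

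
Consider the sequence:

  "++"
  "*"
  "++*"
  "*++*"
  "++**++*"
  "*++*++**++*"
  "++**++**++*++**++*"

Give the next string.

*++*++**++*++**++**++*++**++*

Each term (from the third on) is the two preceding terms concatenated in order: term 3 = ++·* = ++*.
The next term joins *++*++**++* and ++**++**++*++**++*.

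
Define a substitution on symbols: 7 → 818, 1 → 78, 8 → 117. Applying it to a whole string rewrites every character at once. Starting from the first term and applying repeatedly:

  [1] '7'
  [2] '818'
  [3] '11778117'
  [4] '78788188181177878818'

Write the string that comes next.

Replace each of the 20 characters of 78788188181177878818 in place — 818 117 818 117 117 78 117 117 78 117 78 78 818 818 117 818 117 117 78 117 — and concatenate.

8181178181171177811711778117787881881811781811711778117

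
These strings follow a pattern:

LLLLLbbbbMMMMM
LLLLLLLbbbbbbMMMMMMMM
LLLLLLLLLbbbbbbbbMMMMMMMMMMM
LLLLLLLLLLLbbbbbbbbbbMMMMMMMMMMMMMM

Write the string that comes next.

LLLLLLLLLLLLLbbbbbbbbbbbbMMMMMMMMMMMMMMMMM

Reading off run lengths: L runs 5, 7, 9, 11; b runs 4, 6, 8, 10; M runs 5, 8, 11, 14 — each is linear in n (n = 1, 2, …).
For the next term, n = 5, so the run lengths are 13, 12, 17.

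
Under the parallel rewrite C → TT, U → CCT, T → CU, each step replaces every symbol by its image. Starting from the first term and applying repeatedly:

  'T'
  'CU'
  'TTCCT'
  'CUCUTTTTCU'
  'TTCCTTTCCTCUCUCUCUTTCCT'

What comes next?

CUCUTTTTCUCUCUTTTTCUTTCCTTTCCTTTCCTTTCCTCUCUTTTTCU

φ(TTCCTTTCCTCUCUCUCUTTCCT) expands symbol-by-symbol to CU CU TT TT CU CU CU TT TT CU TT CCT TT CCT TT CCT TT CCT CU CU TT TT CU; joining the 23 pieces gives the next term.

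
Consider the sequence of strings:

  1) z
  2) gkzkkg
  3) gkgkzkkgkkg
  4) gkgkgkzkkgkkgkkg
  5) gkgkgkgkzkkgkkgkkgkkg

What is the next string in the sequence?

gkgkgkgkgkzkkgkkgkkgkkgkkg

Each term wraps the previous one in gk on the left and kkg on the right.
So the next term is gk·gkgkgkgkzkkgkkgkkgkkg·kkg.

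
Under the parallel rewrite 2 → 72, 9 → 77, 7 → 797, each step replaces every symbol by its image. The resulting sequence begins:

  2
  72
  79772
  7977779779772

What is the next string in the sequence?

79777797797797797777977977779779772

Applying the rule to each of the 13 symbols of 7977779779772 gives the pieces 797 77 797 797 797 797 77 797 797 77 797 797 72, which concatenate to the answer.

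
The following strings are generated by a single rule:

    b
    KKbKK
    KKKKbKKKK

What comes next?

s(k+1) = KK·s(k)·KK, so each term gains KK as a prefix and KK as a suffix.
One more step from KKKKbKKKK gives the answer.

KKKKKKbKKKKKK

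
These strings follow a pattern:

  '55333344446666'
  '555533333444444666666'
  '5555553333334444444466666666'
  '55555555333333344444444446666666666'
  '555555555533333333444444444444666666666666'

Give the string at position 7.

Each string has the form 5^{2n} 3^{n+3} 4^{2n+2} 6^{2n+2} (n = 1, 2, …).
Setting n = 7 gives 14, 10, 16, 16 characters in each block.

55555555555555333333333344444444444444446666666666666666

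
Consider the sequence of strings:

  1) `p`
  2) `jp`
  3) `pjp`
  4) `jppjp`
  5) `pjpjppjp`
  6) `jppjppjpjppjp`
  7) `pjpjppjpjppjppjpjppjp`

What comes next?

jppjppjpjppjppjpjppjpjppjppjpjppjp

Each term (from the third on) is the two preceding terms concatenated in order: term 3 = p·jp = pjp.
So term 8 is jppjppjpjppjp·pjpjppjpjppjppjpjppjp.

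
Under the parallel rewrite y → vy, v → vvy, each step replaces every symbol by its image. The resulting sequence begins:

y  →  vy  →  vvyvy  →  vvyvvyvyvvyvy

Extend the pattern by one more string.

vvyvvyvyvvyvvyvyvvyvyvvyvvyvyvvyvy

φ(vvyvvyvyvvyvy) expands symbol-by-symbol to vvy vvy vy vvy vvy vy vvy vy vvy vvy vy vvy vy; joining the 13 pieces gives the next term.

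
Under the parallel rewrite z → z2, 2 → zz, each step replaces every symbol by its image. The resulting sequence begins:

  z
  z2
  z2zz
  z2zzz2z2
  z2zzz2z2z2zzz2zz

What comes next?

φ(z2zzz2z2z2zzz2zz) expands symbol-by-symbol to z2 zz z2 z2 z2 zz z2 zz z2 zz z2 z2 z2 zz z2 z2; joining the 16 pieces gives the next term.

z2zzz2z2z2zzz2zzz2zzz2z2z2zzz2z2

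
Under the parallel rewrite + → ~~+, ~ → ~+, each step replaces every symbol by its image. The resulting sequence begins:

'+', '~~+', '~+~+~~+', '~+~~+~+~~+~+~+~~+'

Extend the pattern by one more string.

φ(~+~~+~+~~+~+~+~~+) expands symbol-by-symbol to ~+ ~~+ ~+ ~+ ~~+ ~+ ~~+ ~+ ~+ ~~+ ~+ ~~+ ~+ ~~+ ~+ ~+ ~~+; joining the 17 pieces gives the next term.

~+~~+~+~+~~+~+~~+~+~+~~+~+~~+~+~~+~+~+~~+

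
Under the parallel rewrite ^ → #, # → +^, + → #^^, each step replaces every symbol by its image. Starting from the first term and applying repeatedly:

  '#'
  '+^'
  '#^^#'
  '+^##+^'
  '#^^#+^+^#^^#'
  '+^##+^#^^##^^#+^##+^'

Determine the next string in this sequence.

Rewriting the 20 symbols of +^##+^#^^##^^#+^##+^ one by one yields #^^ # +^ +^ #^^ # +^ # # +^ +^ # # +^ #^^ # +^ +^ #^^ #; concatenated:

#^^#+^+^#^^#+^##+^+^##+^#^^#+^+^#^^#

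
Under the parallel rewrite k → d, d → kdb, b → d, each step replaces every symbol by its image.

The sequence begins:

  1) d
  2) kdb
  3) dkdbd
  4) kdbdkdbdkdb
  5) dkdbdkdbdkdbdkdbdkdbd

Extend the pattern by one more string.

kdbdkdbdkdbdkdbdkdbdkdbdkdbdkdbdkdbdkdbdkdb

φ(dkdbdkdbdkdbdkdbdkdbd) expands symbol-by-symbol to kdb d kdb d kdb d kdb d kdb d kdb d kdb d kdb d kdb d kdb d kdb; joining the 21 pieces gives the next term.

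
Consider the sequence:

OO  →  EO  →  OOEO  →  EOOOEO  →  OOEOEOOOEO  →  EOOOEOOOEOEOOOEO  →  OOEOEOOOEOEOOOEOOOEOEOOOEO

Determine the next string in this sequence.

EOOOEOOOEOEOOOEOOOEOEOOOEOEOOOEOOOEOEOOOEO

Each term (from the third on) is the two preceding terms concatenated in order: term 3 = OO·EO = OOEO.
The next term joins EOOOEOOOEOEOOOEO and OOEOEOOOEOEOOOEOOOEOEOOOEO.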